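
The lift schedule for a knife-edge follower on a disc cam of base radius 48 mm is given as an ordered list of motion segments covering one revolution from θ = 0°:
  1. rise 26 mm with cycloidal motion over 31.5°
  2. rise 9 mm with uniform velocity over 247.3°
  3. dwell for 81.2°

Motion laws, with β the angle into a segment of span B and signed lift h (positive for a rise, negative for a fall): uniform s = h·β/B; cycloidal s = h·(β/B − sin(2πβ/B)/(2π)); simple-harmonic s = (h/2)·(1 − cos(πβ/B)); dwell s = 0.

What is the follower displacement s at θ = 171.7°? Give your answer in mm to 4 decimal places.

seg 1 [0°–31.5°] cycloidal, h=26: full span → s += 26 → s = 26.0000
seg 2 [31.5°–278.8°] uniform, h=9: θ=171.7° here. β=140.2, B=247.3. 9·140.2/247.3 = 5.1023 → s = 31.1023

31.1023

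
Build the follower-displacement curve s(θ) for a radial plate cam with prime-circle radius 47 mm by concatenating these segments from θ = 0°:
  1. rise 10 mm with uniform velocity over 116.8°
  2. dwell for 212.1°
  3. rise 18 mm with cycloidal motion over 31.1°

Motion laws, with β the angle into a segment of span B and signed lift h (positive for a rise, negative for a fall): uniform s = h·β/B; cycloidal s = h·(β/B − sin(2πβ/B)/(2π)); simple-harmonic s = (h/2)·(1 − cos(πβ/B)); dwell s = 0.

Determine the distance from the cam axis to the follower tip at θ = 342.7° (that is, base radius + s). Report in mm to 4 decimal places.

seg 1 [0°–116.8°] uniform, h=10: full span → s += 10 → s = 10.0000
seg 2 [116.8°–328.9°] dwell: s stays 10.0000
seg 3 [328.9°–360°] cycloidal, h=18: θ=342.7° here. β=13.8, B=31.1. 18·(0.4437 − sin(2π·0.4437)/(2π)) = 6.9952 → s = 16.9952
radial distance = base radius + s = 47 + 16.9952 = 63.9952

63.9952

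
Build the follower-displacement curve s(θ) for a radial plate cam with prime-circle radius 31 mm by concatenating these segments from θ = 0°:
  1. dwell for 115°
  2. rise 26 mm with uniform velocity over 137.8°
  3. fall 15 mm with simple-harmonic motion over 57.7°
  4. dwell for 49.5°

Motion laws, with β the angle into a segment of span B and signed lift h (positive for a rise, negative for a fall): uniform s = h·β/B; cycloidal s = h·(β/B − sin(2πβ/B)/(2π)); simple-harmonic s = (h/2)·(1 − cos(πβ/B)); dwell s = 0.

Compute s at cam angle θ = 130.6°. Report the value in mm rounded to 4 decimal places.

seg 1 [0°–115°] dwell: s stays 0.0000
seg 2 [115°–252.8°] uniform, h=26: θ=130.6° here. β=15.6, B=137.8. 26·15.6/137.8 = 2.9434 → s = 2.9434

2.9434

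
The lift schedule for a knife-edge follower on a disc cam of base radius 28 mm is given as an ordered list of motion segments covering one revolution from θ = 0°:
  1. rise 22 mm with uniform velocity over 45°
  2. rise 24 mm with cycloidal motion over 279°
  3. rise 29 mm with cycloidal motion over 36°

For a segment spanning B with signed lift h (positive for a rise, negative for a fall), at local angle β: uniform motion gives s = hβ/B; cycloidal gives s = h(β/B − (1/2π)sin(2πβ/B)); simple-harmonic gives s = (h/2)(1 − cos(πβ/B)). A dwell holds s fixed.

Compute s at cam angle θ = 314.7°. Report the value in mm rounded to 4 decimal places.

seg 1 [0°–45°] uniform, h=22: full span → s += 22 → s = 22.0000
seg 2 [45°–324°] cycloidal, h=24: θ=314.7° here. β=269.7, B=279. 24·(0.9667 − sin(2π·0.9667)/(2π)) = 23.9942 → s = 45.9942

45.9942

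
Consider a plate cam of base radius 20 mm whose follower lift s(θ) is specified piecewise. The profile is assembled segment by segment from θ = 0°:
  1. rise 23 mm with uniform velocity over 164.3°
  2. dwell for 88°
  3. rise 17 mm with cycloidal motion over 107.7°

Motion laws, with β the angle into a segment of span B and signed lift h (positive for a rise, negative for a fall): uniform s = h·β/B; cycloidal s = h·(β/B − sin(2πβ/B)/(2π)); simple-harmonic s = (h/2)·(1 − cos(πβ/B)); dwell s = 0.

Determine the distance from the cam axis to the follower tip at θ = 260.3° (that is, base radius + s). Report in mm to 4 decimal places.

seg 1 [0°–164.3°] uniform, h=23: full span → s += 23 → s = 23.0000
seg 2 [164.3°–252.3°] dwell: s stays 23.0000
seg 3 [252.3°–360°] cycloidal, h=17: θ=260.3° here. β=8, B=107.7. 17·(0.0743 − sin(2π·0.0743)/(2π)) = 0.0453 → s = 23.0453
radial distance = base radius + s = 20 + 23.0453 = 43.0453

43.0453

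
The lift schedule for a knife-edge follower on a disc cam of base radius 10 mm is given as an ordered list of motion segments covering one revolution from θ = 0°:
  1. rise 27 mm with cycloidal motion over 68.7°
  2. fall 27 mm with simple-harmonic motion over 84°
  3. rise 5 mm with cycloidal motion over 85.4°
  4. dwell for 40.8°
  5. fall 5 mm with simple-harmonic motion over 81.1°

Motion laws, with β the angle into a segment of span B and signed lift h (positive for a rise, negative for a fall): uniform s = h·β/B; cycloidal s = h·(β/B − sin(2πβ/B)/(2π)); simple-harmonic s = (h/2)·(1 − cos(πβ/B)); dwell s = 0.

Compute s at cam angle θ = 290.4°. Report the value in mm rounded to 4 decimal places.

seg 1 [0°–68.7°] cycloidal, h=27: full span → s += 27 → s = 27.0000
seg 2 [68.7°–152.7°] simple-harmonic, h=-27: full span → s += -27 → s = 0.0000
seg 3 [152.7°–238.1°] cycloidal, h=5: full span → s += 5 → s = 5.0000
seg 4 [238.1°–278.9°] dwell: s stays 5.0000
seg 5 [278.9°–360°] simple-harmonic, h=-5: θ=290.4° here. β=11.5, B=81.1. -5/2·(1 − cos(π·0.1418)) = -0.2440 → s = 4.7560

4.7560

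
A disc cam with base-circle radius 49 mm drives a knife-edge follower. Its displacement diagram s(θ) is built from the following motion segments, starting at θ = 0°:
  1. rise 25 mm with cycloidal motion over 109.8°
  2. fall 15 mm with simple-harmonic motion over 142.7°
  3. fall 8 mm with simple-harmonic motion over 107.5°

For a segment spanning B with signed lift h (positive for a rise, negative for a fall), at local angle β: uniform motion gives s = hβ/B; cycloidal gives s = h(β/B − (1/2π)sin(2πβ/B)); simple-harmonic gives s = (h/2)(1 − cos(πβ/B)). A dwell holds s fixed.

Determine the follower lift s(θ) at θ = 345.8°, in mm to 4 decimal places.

seg 1 [0°–109.8°] cycloidal, h=25: full span → s += 25 → s = 25.0000
seg 2 [109.8°–252.5°] simple-harmonic, h=-15: full span → s += -15 → s = 10.0000
seg 3 [252.5°–360°] simple-harmonic, h=-8: θ=345.8° here. β=93.3, B=107.5. -8/2·(1 − cos(π·0.8679)) = -7.6605 → s = 2.3395

2.3395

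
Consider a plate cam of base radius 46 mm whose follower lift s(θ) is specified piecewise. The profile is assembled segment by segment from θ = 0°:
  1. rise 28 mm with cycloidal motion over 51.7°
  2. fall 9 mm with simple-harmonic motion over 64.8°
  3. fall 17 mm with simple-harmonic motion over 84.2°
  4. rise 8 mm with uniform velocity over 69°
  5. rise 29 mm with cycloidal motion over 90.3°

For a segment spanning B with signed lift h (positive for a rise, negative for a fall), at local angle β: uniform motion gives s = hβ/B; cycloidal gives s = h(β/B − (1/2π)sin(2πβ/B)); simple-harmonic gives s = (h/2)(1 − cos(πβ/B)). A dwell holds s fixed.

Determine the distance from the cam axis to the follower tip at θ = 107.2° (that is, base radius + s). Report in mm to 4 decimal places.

seg 1 [0°–51.7°] cycloidal, h=28: full span → s += 28 → s = 28.0000
seg 2 [51.7°–116.5°] simple-harmonic, h=-9: θ=107.2° here. β=55.5, B=64.8. -9/2·(1 − cos(π·0.8565)) = -8.5503 → s = 19.4497
radial distance = base radius + s = 46 + 19.4497 = 65.4497

65.4497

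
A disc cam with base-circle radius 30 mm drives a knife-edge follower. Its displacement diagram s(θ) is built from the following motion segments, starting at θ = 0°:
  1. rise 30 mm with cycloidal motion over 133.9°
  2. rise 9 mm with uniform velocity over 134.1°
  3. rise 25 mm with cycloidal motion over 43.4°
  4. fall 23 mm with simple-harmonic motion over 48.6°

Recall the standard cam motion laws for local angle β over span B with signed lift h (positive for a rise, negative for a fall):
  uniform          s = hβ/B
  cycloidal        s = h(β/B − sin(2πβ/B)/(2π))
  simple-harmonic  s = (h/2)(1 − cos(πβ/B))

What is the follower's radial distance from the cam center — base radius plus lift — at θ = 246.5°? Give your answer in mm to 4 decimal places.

seg 1 [0°–133.9°] cycloidal, h=30: full span → s += 30 → s = 30.0000
seg 2 [133.9°–268°] uniform, h=9: θ=246.5° here. β=112.6, B=134.1. 9·112.6/134.1 = 7.5570 → s = 37.5570
radial distance = base radius + s = 30 + 37.5570 = 67.5570

67.5570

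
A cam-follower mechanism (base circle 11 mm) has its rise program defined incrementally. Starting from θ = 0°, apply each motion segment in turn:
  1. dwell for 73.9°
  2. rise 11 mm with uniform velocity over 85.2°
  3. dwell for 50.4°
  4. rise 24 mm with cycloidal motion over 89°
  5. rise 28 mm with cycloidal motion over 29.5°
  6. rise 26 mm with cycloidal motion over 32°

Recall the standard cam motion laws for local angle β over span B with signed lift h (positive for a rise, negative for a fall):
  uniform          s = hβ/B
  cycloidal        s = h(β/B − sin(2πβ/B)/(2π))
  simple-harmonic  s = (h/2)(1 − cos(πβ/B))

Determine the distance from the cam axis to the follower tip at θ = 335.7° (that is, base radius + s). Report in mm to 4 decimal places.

seg 1 [0°–73.9°] dwell: s stays 0.0000
seg 2 [73.9°–159.1°] uniform, h=11: full span → s += 11 → s = 11.0000
seg 3 [159.1°–209.5°] dwell: s stays 11.0000
seg 4 [209.5°–298.5°] cycloidal, h=24: full span → s += 24 → s = 35.0000
seg 5 [298.5°–328°] cycloidal, h=28: full span → s += 28 → s = 63.0000
seg 6 [328°–360°] cycloidal, h=26: θ=335.7° here. β=7.7, B=32. 26·(0.2406 − sin(2π·0.2406)/(2π)) = 2.1254 → s = 65.1254
radial distance = base radius + s = 11 + 65.1254 = 76.1254

76.1254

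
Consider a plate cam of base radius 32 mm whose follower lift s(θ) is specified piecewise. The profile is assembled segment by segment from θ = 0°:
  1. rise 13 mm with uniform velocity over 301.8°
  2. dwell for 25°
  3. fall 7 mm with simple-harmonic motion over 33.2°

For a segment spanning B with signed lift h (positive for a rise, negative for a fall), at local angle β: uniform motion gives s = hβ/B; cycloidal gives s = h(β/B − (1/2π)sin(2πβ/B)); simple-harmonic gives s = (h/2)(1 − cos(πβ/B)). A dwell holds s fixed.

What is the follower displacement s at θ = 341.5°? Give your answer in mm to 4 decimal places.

seg 1 [0°–301.8°] uniform, h=13: full span → s += 13 → s = 13.0000
seg 2 [301.8°–326.8°] dwell: s stays 13.0000
seg 3 [326.8°–360°] simple-harmonic, h=-7: θ=341.5° here. β=14.7, B=33.2. -7/2·(1 − cos(π·0.4428)) = -2.8741 → s = 10.1259

10.1259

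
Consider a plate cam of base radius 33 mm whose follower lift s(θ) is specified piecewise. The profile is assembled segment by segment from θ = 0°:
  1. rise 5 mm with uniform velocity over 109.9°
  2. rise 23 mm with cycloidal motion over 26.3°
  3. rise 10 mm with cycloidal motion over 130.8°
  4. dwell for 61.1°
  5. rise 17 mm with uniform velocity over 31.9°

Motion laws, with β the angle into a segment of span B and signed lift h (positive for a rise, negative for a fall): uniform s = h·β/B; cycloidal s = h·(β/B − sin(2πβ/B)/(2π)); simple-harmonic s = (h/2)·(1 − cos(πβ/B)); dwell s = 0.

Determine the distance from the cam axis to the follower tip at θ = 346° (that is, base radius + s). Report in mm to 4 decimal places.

seg 1 [0°–109.9°] uniform, h=5: full span → s += 5 → s = 5.0000
seg 2 [109.9°–136.2°] cycloidal, h=23: full span → s += 23 → s = 28.0000
seg 3 [136.2°–267°] cycloidal, h=10: full span → s += 10 → s = 38.0000
seg 4 [267°–328.1°] dwell: s stays 38.0000
seg 5 [328.1°–360°] uniform, h=17: θ=346° here. β=17.9, B=31.9. 17·17.9/31.9 = 9.5392 → s = 47.5392
radial distance = base radius + s = 33 + 47.5392 = 80.5392

80.5392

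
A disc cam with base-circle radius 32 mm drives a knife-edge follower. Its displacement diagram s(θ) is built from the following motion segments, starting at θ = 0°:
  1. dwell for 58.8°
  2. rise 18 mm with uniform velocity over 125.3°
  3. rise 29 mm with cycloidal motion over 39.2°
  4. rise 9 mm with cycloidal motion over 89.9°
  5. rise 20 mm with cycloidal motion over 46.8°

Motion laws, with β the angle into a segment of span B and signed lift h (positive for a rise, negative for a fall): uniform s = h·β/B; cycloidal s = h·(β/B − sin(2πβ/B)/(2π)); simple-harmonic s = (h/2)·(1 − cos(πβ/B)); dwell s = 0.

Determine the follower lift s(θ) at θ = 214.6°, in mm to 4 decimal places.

seg 1 [0°–58.8°] dwell: s stays 0.0000
seg 2 [58.8°–184.1°] uniform, h=18: full span → s += 18 → s = 18.0000
seg 3 [184.1°–223.3°] cycloidal, h=29: θ=214.6° here. β=30.5, B=39.2. 29·(0.7781 − sin(2π·0.7781)/(2π)) = 27.1077 → s = 45.1077

45.1077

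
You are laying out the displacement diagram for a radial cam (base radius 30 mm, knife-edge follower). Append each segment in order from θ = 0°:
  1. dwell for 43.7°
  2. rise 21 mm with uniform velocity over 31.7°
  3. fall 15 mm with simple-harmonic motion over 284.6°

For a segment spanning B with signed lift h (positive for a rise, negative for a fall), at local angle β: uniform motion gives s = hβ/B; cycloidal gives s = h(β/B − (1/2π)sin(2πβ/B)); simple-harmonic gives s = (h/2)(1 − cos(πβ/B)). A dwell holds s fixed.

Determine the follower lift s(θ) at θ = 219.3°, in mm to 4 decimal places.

seg 1 [0°–43.7°] dwell: s stays 0.0000
seg 2 [43.7°–75.4°] uniform, h=21: full span → s += 21 → s = 21.0000
seg 3 [75.4°–360°] simple-harmonic, h=-15: θ=219.3° here. β=143.9, B=284.6. -15/2·(1 − cos(π·0.5056)) = -7.6325 → s = 13.3675

13.3675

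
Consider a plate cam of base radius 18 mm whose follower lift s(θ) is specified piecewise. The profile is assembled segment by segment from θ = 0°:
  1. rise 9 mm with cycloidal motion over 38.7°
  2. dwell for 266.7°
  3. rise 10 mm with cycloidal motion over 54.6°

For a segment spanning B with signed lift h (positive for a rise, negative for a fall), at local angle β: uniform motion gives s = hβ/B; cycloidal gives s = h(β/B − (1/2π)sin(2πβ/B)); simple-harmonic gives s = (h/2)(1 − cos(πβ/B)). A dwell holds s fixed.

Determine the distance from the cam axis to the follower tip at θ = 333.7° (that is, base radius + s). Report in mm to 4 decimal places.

seg 1 [0°–38.7°] cycloidal, h=9: full span → s += 9 → s = 9.0000
seg 2 [38.7°–305.4°] dwell: s stays 9.0000
seg 3 [305.4°–360°] cycloidal, h=10: θ=333.7° here. β=28.3, B=54.6. 10·(0.5183 − sin(2π·0.5183)/(2π)) = 5.3659 → s = 14.3659
radial distance = base radius + s = 18 + 14.3659 = 32.3659

32.3659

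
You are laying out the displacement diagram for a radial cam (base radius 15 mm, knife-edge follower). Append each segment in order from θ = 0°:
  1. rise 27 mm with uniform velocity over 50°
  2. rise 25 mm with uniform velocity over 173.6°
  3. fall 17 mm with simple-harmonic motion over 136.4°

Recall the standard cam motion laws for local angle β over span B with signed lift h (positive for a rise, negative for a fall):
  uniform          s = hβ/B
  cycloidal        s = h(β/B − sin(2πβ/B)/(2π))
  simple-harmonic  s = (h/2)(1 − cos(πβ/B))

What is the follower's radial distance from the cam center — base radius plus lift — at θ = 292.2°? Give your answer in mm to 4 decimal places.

seg 1 [0°–50°] uniform, h=27: full span → s += 27 → s = 27.0000
seg 2 [50°–223.6°] uniform, h=25: full span → s += 25 → s = 52.0000
seg 3 [223.6°–360°] simple-harmonic, h=-17: θ=292.2° here. β=68.6, B=136.4. -17/2·(1 − cos(π·0.5029)) = -8.5783 → s = 43.4217
radial distance = base radius + s = 15 + 43.4217 = 58.4217

58.4217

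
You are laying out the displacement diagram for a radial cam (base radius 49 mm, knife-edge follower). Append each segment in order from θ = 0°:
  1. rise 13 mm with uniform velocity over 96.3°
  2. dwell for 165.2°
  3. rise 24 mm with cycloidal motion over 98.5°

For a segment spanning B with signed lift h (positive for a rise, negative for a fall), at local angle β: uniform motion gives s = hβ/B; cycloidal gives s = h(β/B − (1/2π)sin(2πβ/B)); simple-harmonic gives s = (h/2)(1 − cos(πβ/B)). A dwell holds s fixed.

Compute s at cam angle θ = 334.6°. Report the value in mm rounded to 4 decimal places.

seg 1 [0°–96.3°] uniform, h=13: full span → s += 13 → s = 13.0000
seg 2 [96.3°–261.5°] dwell: s stays 13.0000
seg 3 [261.5°–360°] cycloidal, h=24: θ=334.6° here. β=73.1, B=98.5. 24·(0.7421 − sin(2π·0.7421)/(2π)) = 21.6262 → s = 34.6262

34.6262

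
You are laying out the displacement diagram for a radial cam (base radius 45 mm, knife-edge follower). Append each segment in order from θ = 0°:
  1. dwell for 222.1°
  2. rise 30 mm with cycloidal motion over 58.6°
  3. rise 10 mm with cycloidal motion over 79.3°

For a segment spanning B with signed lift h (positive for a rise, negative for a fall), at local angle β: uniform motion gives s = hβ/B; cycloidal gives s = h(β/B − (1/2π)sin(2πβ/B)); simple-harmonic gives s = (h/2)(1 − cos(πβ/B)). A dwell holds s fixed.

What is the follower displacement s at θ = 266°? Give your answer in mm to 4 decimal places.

seg 1 [0°–222.1°] dwell: s stays 0.0000
seg 2 [222.1°–280.7°] cycloidal, h=30: θ=266° here. β=43.9, B=58.6. 30·(0.7491 − sin(2π·0.7491)/(2π)) = 27.2490 → s = 27.2490

27.2490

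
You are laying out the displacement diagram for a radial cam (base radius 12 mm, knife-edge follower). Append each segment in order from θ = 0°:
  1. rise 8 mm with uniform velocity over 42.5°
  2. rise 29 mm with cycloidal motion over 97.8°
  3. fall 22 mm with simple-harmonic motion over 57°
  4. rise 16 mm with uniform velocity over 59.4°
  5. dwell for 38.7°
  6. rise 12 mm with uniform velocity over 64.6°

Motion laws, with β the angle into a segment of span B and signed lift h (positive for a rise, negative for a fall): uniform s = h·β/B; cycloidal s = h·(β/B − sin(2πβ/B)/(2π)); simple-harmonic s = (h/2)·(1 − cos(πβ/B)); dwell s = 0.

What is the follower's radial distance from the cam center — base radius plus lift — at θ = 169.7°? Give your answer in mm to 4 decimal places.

seg 1 [0°–42.5°] uniform, h=8: full span → s += 8 → s = 8.0000
seg 2 [42.5°–140.3°] cycloidal, h=29: full span → s += 29 → s = 37.0000
seg 3 [140.3°–197.3°] simple-harmonic, h=-22: θ=169.7° here. β=29.4, B=57. -22/2·(1 − cos(π·0.5158)) = -11.5454 → s = 25.4546
radial distance = base radius + s = 12 + 25.4546 = 37.4546

37.4546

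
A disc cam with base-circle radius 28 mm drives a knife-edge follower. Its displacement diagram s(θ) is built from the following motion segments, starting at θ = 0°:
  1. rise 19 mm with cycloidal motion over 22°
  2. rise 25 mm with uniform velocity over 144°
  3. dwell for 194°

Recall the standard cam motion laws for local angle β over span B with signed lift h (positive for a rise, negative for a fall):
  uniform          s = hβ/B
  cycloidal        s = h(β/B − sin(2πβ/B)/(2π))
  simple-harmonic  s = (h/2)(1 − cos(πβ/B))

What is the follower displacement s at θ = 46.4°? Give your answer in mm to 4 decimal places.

seg 1 [0°–22°] cycloidal, h=19: full span → s += 19 → s = 19.0000
seg 2 [22°–166°] uniform, h=25: θ=46.4° here. β=24.4, B=144. 25·24.4/144 = 4.2361 → s = 23.2361

23.2361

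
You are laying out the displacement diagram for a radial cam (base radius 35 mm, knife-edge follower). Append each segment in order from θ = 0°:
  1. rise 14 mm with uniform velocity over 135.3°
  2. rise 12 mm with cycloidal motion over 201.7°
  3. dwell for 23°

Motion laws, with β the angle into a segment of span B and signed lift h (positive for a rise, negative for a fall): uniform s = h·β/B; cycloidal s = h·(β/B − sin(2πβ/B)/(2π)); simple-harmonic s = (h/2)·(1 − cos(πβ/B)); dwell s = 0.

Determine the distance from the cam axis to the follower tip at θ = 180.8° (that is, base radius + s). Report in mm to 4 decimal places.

seg 1 [0°–135.3°] uniform, h=14: full span → s += 14 → s = 14.0000
seg 2 [135.3°–337°] cycloidal, h=12: θ=180.8° here. β=45.5, B=201.7. 12·(0.2256 − sin(2π·0.2256)/(2π)) = 0.8196 → s = 14.8196
radial distance = base radius + s = 35 + 14.8196 = 49.8196

49.8196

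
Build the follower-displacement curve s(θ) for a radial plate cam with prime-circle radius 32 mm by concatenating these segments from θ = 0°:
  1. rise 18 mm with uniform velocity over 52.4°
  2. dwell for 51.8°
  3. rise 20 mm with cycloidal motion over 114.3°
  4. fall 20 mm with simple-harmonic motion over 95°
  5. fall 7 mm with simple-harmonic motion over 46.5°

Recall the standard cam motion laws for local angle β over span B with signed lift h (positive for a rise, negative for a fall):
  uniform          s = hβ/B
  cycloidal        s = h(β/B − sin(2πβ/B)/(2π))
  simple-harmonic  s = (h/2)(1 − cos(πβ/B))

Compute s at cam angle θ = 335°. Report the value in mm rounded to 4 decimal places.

seg 1 [0°–52.4°] uniform, h=18: full span → s += 18 → s = 18.0000
seg 2 [52.4°–104.2°] dwell: s stays 18.0000
seg 3 [104.2°–218.5°] cycloidal, h=20: full span → s += 20 → s = 38.0000
seg 4 [218.5°–313.5°] simple-harmonic, h=-20: full span → s += -20 → s = 18.0000
seg 5 [313.5°–360°] simple-harmonic, h=-7: θ=335° here. β=21.5, B=46.5. -7/2·(1 − cos(π·0.4624)) = -3.0872 → s = 14.9128

14.9128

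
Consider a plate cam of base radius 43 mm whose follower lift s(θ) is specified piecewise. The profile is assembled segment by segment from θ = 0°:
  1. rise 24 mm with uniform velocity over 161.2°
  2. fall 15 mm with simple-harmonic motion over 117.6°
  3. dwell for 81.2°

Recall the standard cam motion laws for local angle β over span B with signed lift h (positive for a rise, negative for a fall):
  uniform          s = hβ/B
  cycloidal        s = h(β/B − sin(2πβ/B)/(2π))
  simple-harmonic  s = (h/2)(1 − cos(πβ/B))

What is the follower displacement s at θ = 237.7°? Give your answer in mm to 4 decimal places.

seg 1 [0°–161.2°] uniform, h=24: full span → s += 24 → s = 24.0000
seg 2 [161.2°–278.8°] simple-harmonic, h=-15: θ=237.7° here. β=76.5, B=117.6. -15/2·(1 − cos(π·0.6505)) = -10.9156 → s = 13.0844

13.0844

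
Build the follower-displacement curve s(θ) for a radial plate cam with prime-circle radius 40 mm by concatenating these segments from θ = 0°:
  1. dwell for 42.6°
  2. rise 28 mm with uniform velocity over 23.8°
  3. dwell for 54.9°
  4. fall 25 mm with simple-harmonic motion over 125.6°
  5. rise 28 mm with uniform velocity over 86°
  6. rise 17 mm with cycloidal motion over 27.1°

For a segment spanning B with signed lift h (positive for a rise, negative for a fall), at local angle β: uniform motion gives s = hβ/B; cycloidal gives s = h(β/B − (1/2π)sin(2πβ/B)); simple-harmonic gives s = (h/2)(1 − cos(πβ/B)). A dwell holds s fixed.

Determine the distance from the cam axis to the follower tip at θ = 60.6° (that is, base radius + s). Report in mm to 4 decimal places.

seg 1 [0°–42.6°] dwell: s stays 0.0000
seg 2 [42.6°–66.4°] uniform, h=28: θ=60.6° here. β=18, B=23.8. 28·18/23.8 = 21.1765 → s = 21.1765
radial distance = base radius + s = 40 + 21.1765 = 61.1765

61.1765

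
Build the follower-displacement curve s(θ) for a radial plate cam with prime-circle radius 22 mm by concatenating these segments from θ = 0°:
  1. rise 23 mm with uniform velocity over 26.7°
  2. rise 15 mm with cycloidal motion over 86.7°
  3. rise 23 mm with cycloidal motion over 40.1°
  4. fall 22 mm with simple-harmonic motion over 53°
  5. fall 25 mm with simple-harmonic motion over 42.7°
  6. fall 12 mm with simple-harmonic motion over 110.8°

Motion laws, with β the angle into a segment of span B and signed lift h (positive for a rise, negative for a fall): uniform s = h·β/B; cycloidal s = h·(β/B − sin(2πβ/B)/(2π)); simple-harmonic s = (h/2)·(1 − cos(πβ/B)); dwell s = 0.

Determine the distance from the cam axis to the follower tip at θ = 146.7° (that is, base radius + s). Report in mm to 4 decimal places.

seg 1 [0°–26.7°] uniform, h=23: full span → s += 23 → s = 23.0000
seg 2 [26.7°–113.4°] cycloidal, h=15: full span → s += 15 → s = 38.0000
seg 3 [113.4°–153.5°] cycloidal, h=23: θ=146.7° here. β=33.3, B=40.1. 23·(0.8304 − sin(2π·0.8304)/(2π)) = 22.3028 → s = 60.3028
radial distance = base radius + s = 22 + 60.3028 = 82.3028

82.3028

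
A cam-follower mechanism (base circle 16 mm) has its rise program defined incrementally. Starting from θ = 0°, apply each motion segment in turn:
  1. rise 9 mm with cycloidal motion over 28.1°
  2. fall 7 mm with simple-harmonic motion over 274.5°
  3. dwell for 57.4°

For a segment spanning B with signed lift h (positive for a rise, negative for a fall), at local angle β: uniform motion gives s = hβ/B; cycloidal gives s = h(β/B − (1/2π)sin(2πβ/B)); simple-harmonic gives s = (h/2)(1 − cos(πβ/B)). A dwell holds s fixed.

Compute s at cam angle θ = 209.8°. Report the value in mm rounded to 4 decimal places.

seg 1 [0°–28.1°] cycloidal, h=9: full span → s += 9 → s = 9.0000
seg 2 [28.1°–302.6°] simple-harmonic, h=-7: θ=209.8° here. β=181.7, B=274.5. -7/2·(1 − cos(π·0.6619)) = -5.2047 → s = 3.7953

3.7953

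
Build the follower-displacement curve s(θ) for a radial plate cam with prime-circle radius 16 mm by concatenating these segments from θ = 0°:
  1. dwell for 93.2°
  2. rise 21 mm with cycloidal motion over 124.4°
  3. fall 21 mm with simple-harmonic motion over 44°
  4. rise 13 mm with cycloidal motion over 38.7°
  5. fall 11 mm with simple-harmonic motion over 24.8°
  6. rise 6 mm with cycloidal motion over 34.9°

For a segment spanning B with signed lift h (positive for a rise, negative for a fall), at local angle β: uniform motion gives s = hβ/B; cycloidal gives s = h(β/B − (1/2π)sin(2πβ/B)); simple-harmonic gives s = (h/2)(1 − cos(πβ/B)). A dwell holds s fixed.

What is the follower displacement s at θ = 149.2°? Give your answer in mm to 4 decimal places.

seg 1 [0°–93.2°] dwell: s stays 0.0000
seg 2 [93.2°–217.6°] cycloidal, h=21: θ=149.2° here. β=56, B=124.4. 21·(0.4502 − sin(2π·0.4502)/(2π)) = 8.4238 → s = 8.4238

8.4238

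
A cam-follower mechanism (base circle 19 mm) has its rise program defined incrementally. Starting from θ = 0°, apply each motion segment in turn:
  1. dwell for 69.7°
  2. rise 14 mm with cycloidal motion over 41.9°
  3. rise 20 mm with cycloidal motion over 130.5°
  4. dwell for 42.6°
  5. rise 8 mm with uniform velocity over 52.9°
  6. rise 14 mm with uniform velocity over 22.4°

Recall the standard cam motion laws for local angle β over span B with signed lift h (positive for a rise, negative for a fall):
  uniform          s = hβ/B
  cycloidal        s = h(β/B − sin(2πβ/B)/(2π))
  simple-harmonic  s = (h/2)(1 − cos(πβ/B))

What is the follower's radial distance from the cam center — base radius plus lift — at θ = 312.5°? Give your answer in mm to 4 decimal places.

seg 1 [0°–69.7°] dwell: s stays 0.0000
seg 2 [69.7°–111.6°] cycloidal, h=14: full span → s += 14 → s = 14.0000
seg 3 [111.6°–242.1°] cycloidal, h=20: full span → s += 20 → s = 34.0000
seg 4 [242.1°–284.7°] dwell: s stays 34.0000
seg 5 [284.7°–337.6°] uniform, h=8: θ=312.5° here. β=27.8, B=52.9. 8·27.8/52.9 = 4.2042 → s = 38.2042
radial distance = base radius + s = 19 + 38.2042 = 57.2042

57.2042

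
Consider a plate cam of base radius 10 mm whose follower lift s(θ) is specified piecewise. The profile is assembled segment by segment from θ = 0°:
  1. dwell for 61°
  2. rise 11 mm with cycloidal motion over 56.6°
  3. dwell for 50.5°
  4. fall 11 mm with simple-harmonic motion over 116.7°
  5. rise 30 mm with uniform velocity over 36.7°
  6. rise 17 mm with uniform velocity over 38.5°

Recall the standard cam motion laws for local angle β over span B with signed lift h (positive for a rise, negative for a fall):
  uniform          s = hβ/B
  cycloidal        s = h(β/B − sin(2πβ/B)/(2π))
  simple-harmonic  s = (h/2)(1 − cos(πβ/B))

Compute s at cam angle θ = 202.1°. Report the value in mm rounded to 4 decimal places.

seg 1 [0°–61°] dwell: s stays 0.0000
seg 2 [61°–117.6°] cycloidal, h=11: full span → s += 11 → s = 11.0000
seg 3 [117.6°–168.1°] dwell: s stays 11.0000
seg 4 [168.1°–284.8°] simple-harmonic, h=-11: θ=202.1° here. β=34, B=116.7. -11/2·(1 − cos(π·0.2913)) = -2.1474 → s = 8.8526

8.8526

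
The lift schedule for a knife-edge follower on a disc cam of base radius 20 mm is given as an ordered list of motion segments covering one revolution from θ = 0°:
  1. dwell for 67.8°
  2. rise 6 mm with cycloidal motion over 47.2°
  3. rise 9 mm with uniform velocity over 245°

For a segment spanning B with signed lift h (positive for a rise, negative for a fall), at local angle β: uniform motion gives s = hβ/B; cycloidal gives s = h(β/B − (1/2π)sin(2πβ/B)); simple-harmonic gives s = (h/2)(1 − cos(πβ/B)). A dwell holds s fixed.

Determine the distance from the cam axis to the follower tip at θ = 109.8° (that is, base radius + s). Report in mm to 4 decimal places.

seg 1 [0°–67.8°] dwell: s stays 0.0000
seg 2 [67.8°–115°] cycloidal, h=6: θ=109.8° here. β=42, B=47.2. 6·(0.8898 − sin(2π·0.8898)/(2π)) = 5.9485 → s = 5.9485
radial distance = base radius + s = 20 + 5.9485 = 25.9485

25.9485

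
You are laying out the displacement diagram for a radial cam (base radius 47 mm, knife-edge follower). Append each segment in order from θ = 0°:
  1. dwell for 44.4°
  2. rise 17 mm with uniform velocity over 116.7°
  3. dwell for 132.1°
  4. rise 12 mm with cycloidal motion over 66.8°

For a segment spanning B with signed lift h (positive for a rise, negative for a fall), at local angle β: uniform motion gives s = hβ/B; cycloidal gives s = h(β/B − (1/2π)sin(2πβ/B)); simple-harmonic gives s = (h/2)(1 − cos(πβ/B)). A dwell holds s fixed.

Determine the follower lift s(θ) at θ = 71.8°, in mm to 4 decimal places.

seg 1 [0°–44.4°] dwell: s stays 0.0000
seg 2 [44.4°–161.1°] uniform, h=17: θ=71.8° here. β=27.4, B=116.7. 17·27.4/116.7 = 3.9914 → s = 3.9914

3.9914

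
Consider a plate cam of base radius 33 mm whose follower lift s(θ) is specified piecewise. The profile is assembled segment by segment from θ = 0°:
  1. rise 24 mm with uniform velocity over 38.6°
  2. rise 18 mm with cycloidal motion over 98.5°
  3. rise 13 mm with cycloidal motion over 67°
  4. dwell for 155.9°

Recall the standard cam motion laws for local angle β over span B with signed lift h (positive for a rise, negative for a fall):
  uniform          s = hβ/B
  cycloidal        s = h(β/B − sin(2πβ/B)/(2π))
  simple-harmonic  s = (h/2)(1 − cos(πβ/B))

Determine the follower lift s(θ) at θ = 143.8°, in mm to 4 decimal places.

seg 1 [0°–38.6°] uniform, h=24: full span → s += 24 → s = 24.0000
seg 2 [38.6°–137.1°] cycloidal, h=18: full span → s += 18 → s = 42.0000
seg 3 [137.1°–204.1°] cycloidal, h=13: θ=143.8° here. β=6.7, B=67. 13·(0.1000 − sin(2π·0.1000)/(2π)) = 0.0839 → s = 42.0839

42.0839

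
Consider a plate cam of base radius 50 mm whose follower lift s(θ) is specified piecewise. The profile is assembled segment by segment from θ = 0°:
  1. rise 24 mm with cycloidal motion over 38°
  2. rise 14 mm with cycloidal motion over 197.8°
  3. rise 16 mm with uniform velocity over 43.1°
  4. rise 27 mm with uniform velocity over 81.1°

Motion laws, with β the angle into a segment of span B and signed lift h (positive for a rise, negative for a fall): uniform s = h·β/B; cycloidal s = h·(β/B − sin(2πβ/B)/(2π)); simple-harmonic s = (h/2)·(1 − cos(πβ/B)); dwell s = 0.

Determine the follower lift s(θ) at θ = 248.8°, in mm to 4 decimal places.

seg 1 [0°–38°] cycloidal, h=24: full span → s += 24 → s = 24.0000
seg 2 [38°–235.8°] cycloidal, h=14: full span → s += 14 → s = 38.0000
seg 3 [235.8°–278.9°] uniform, h=16: θ=248.8° here. β=13, B=43.1. 16·13/43.1 = 4.8260 → s = 42.8260

42.8260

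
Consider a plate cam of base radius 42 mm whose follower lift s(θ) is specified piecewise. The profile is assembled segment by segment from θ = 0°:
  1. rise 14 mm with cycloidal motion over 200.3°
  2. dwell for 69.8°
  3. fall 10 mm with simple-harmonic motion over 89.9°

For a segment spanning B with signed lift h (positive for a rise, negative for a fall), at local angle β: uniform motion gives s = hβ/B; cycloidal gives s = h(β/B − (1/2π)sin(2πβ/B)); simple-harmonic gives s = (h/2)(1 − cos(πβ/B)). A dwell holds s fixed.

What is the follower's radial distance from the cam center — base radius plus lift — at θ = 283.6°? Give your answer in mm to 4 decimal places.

seg 1 [0°–200.3°] cycloidal, h=14: full span → s += 14 → s = 14.0000
seg 2 [200.3°–270.1°] dwell: s stays 14.0000
seg 3 [270.1°–360°] simple-harmonic, h=-10: θ=283.6° here. β=13.5, B=89.9. -10/2·(1 − cos(π·0.1502)) = -0.5462 → s = 13.4538
radial distance = base radius + s = 42 + 13.4538 = 55.4538

55.4538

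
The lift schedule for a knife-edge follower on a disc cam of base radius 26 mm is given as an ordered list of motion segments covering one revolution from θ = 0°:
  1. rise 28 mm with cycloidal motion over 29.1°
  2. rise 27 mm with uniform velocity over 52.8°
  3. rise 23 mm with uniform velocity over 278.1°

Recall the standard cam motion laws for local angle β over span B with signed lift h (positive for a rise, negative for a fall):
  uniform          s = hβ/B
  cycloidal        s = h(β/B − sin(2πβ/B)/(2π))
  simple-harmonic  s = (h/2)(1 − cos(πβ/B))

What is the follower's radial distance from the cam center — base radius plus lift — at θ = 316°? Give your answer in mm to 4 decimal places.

seg 1 [0°–29.1°] cycloidal, h=28: full span → s += 28 → s = 28.0000
seg 2 [29.1°–81.9°] uniform, h=27: full span → s += 27 → s = 55.0000
seg 3 [81.9°–360°] uniform, h=23: θ=316° here. β=234.1, B=278.1. 23·234.1/278.1 = 19.3610 → s = 74.3610
radial distance = base radius + s = 26 + 74.3610 = 100.3610

100.3610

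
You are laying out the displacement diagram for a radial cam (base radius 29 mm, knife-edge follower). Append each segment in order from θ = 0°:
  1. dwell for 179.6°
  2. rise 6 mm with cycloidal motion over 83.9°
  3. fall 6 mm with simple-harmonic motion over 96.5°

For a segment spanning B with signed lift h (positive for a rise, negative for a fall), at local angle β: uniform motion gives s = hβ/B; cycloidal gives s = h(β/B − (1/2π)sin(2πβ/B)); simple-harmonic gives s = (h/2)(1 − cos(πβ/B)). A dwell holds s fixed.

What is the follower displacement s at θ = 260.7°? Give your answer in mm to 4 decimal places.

seg 1 [0°–179.6°] dwell: s stays 0.0000
seg 2 [179.6°–263.5°] cycloidal, h=6: θ=260.7° here. β=81.1, B=83.9. 6·(0.9666 − sin(2π·0.9666)/(2π)) = 5.9985 → s = 5.9985

5.9985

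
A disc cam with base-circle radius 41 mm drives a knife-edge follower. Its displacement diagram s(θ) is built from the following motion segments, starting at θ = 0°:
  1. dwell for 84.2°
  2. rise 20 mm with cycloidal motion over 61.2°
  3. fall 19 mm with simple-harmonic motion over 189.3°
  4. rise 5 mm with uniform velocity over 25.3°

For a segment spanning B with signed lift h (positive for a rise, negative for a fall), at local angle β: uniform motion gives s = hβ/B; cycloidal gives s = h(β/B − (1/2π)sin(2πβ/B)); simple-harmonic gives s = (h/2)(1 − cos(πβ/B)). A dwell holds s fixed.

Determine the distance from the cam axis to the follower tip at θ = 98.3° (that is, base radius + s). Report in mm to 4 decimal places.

seg 1 [0°–84.2°] dwell: s stays 0.0000
seg 2 [84.2°–145.4°] cycloidal, h=20: θ=98.3° here. β=14.1, B=61.2. 20·(0.2304 − sin(2π·0.2304)/(2π)) = 1.4489 → s = 1.4489
radial distance = base radius + s = 41 + 1.4489 = 42.4489

42.4489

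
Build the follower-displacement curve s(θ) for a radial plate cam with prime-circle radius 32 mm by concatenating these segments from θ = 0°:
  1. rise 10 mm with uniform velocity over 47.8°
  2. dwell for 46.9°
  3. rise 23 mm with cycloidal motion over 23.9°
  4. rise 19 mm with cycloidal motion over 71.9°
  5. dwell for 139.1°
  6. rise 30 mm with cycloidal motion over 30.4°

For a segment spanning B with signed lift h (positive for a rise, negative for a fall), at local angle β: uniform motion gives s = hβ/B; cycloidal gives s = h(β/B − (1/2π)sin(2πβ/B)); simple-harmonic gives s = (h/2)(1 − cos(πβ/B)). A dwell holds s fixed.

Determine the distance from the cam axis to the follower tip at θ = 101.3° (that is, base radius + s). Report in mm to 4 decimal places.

seg 1 [0°–47.8°] uniform, h=10: full span → s += 10 → s = 10.0000
seg 2 [47.8°–94.7°] dwell: s stays 10.0000
seg 3 [94.7°–118.6°] cycloidal, h=23: θ=101.3° here. β=6.6, B=23.9. 23·(0.2762 − sin(2π·0.2762)/(2π)) = 2.7402 → s = 12.7402
radial distance = base radius + s = 32 + 12.7402 = 44.7402

44.7402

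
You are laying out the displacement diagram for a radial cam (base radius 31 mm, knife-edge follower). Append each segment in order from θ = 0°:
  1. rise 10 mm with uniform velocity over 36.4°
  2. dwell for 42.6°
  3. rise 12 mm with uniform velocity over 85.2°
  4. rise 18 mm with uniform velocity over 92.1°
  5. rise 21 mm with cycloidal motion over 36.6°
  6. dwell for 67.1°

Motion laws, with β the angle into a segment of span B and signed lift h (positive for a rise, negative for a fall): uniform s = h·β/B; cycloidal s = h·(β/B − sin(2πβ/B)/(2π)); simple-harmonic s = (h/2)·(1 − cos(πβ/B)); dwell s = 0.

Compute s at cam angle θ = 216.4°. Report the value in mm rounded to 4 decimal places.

seg 1 [0°–36.4°] uniform, h=10: full span → s += 10 → s = 10.0000
seg 2 [36.4°–79°] dwell: s stays 10.0000
seg 3 [79°–164.2°] uniform, h=12: full span → s += 12 → s = 22.0000
seg 4 [164.2°–256.3°] uniform, h=18: θ=216.4° here. β=52.2, B=92.1. 18·52.2/92.1 = 10.2020 → s = 32.2020

32.2020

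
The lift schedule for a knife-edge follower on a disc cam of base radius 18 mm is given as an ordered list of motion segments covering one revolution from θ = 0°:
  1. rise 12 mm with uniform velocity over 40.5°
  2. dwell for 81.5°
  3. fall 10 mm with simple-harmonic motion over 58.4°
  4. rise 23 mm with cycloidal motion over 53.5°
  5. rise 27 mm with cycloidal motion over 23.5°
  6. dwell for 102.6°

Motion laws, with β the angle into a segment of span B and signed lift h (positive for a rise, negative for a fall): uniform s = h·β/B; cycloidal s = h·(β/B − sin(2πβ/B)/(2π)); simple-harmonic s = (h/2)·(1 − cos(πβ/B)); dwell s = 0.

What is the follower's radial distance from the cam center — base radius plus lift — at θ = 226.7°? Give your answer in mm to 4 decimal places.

seg 1 [0°–40.5°] uniform, h=12: full span → s += 12 → s = 12.0000
seg 2 [40.5°–122°] dwell: s stays 12.0000
seg 3 [122°–180.4°] simple-harmonic, h=-10: full span → s += -10 → s = 2.0000
seg 4 [180.4°–233.9°] cycloidal, h=23: θ=226.7° here. β=46.3, B=53.5. 23·(0.8654 − sin(2π·0.8654)/(2π)) = 22.6441 → s = 24.6441
radial distance = base radius + s = 18 + 24.6441 = 42.6441

42.6441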